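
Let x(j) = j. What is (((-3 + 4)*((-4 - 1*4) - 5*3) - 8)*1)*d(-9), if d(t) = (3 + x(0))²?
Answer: -279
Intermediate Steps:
d(t) = 9 (d(t) = (3 + 0)² = 3² = 9)
(((-3 + 4)*((-4 - 1*4) - 5*3) - 8)*1)*d(-9) = (((-3 + 4)*((-4 - 1*4) - 5*3) - 8)*1)*9 = ((1*((-4 - 4) - 15) - 8)*1)*9 = ((1*(-8 - 15) - 8)*1)*9 = ((1*(-23) - 8)*1)*9 = ((-23 - 8)*1)*9 = -31*1*9 = -31*9 = -279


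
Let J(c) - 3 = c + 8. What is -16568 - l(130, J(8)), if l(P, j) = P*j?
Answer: -19038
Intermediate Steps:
J(c) = 11 + c (J(c) = 3 + (c + 8) = 3 + (8 + c) = 11 + c)
-16568 - l(130, J(8)) = -16568 - 130*(11 + 8) = -16568 - 130*19 = -16568 - 1*2470 = -16568 - 2470 = -19038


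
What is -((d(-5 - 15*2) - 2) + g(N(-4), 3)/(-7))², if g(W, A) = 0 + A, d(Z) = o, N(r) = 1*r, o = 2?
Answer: -9/49 ≈ -0.18367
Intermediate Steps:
N(r) = r
d(Z) = 2
g(W, A) = A
-((d(-5 - 15*2) - 2) + g(N(-4), 3)/(-7))² = -((2 - 2) + 3/(-7))² = -(0 + 3*(-⅐))² = -(0 - 3/7)² = -(-3/7)² = -1*9/49 = -9/49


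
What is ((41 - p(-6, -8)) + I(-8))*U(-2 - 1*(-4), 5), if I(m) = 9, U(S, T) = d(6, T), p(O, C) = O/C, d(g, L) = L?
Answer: 985/4 ≈ 246.25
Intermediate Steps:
U(S, T) = T
((41 - p(-6, -8)) + I(-8))*U(-2 - 1*(-4), 5) = ((41 - (-6)/(-8)) + 9)*5 = ((41 - (-6)*(-1)/8) + 9)*5 = ((41 - 1*¾) + 9)*5 = ((41 - ¾) + 9)*5 = (161/4 + 9)*5 = (197/4)*5 = 985/4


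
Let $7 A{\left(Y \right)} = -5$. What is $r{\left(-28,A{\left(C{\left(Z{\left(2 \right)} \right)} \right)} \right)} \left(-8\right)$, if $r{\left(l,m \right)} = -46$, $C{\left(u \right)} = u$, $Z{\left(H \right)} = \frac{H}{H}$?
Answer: $368$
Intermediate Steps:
$Z{\left(H \right)} = 1$
$A{\left(Y \right)} = - \frac{5}{7}$ ($A{\left(Y \right)} = \frac{1}{7} \left(-5\right) = - \frac{5}{7}$)
$r{\left(-28,A{\left(C{\left(Z{\left(2 \right)} \right)} \right)} \right)} \left(-8\right) = \left(-46\right) \left(-8\right) = 368$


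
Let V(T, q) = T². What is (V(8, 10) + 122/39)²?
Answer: 6853924/1521 ≈ 4506.2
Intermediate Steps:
(V(8, 10) + 122/39)² = (8² + 122/39)² = (64 + 122*(1/39))² = (64 + 122/39)² = (2618/39)² = 6853924/1521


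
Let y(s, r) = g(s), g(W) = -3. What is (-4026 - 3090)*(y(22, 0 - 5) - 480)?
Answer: 3437028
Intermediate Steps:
y(s, r) = -3
(-4026 - 3090)*(y(22, 0 - 5) - 480) = (-4026 - 3090)*(-3 - 480) = -7116*(-483) = 3437028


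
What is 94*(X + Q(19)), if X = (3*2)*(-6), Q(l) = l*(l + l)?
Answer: 64484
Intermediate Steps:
Q(l) = 2*l² (Q(l) = l*(2*l) = 2*l²)
X = -36 (X = 6*(-6) = -36)
94*(X + Q(19)) = 94*(-36 + 2*19²) = 94*(-36 + 2*361) = 94*(-36 + 722) = 94*686 = 64484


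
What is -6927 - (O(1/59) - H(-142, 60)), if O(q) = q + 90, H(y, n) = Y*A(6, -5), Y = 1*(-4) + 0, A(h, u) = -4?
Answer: -413060/59 ≈ -7001.0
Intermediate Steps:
Y = -4 (Y = -4 + 0 = -4)
H(y, n) = 16 (H(y, n) = -4*(-4) = 16)
O(q) = 90 + q
-6927 - (O(1/59) - H(-142, 60)) = -6927 - ((90 + 1/59) - 1*16) = -6927 - ((90 + 1/59) - 16) = -6927 - (5311/59 - 16) = -6927 - 1*4367/59 = -6927 - 4367/59 = -413060/59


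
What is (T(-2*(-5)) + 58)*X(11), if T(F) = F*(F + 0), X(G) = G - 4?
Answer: 1106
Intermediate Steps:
X(G) = -4 + G
T(F) = F² (T(F) = F*F = F²)
(T(-2*(-5)) + 58)*X(11) = ((-2*(-5))² + 58)*(-4 + 11) = (10² + 58)*7 = (100 + 58)*7 = 158*7 = 1106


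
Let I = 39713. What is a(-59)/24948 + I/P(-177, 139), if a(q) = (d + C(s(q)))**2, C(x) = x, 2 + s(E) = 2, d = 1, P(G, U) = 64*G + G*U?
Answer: -6739619/6098004 ≈ -1.1052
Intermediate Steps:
s(E) = 0 (s(E) = -2 + 2 = 0)
a(q) = 1 (a(q) = (1 + 0)**2 = 1**2 = 1)
a(-59)/24948 + I/P(-177, 139) = 1/24948 + 39713/((-177*(64 + 139))) = 1*(1/24948) + 39713/((-177*203)) = 1/24948 + 39713/(-35931) = 1/24948 + 39713*(-1/35931) = 1/24948 - 39713/35931 = -6739619/6098004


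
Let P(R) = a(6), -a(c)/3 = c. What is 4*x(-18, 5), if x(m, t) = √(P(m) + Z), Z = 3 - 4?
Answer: 4*I*√19 ≈ 17.436*I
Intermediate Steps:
Z = -1
a(c) = -3*c
P(R) = -18 (P(R) = -3*6 = -18)
x(m, t) = I*√19 (x(m, t) = √(-18 - 1) = √(-19) = I*√19)
4*x(-18, 5) = 4*(I*√19) = 4*I*√19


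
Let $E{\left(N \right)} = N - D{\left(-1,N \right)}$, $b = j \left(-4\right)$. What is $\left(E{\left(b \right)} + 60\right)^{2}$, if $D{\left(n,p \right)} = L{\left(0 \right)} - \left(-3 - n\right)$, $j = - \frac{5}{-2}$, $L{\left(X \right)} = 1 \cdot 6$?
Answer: $1764$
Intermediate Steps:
$L{\left(X \right)} = 6$
$j = \frac{5}{2}$ ($j = \left(-5\right) \left(- \frac{1}{2}\right) = \frac{5}{2} \approx 2.5$)
$b = -10$ ($b = \frac{5}{2} \left(-4\right) = -10$)
$D{\left(n,p \right)} = 9 + n$ ($D{\left(n,p \right)} = 6 - \left(-3 - n\right) = 6 + \left(3 + n\right) = 9 + n$)
$E{\left(N \right)} = -8 + N$ ($E{\left(N \right)} = N - \left(9 - 1\right) = N - 8 = -8 + N$)
$\left(E{\left(b \right)} + 60\right)^{2} = \left(\left(-8 - 10\right) + 60\right)^{2} = \left(-18 + 60\right)^{2} = 42^{2} = 1764$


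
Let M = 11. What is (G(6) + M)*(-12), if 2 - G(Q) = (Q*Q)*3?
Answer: 1140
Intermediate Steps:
G(Q) = 2 - 3*Q² (G(Q) = 2 - Q*Q*3 = 2 - Q²*3 = 2 - 3*Q²)
(G(6) + M)*(-12) = ((2 - 3*6²) + 11)*(-12) = ((2 - 3*36) + 11)*(-12) = ((2 - 108) + 11)*(-12) = (-106 + 11)*(-12) = -95*(-12) = 1140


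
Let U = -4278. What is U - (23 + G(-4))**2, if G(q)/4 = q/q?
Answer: -5007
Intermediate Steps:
G(q) = 4 (G(q) = 4*(q/q) = 4*1 = 4)
U - (23 + G(-4))**2 = -4278 - (23 + 4)**2 = -4278 - 1*27**2 = -4278 - 1*729 = -4278 - 729 = -5007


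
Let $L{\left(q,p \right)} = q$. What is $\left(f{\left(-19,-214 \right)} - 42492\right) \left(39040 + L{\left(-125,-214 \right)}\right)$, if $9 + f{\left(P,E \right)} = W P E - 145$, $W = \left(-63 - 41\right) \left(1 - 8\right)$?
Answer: $113530698830$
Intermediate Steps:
$W = 728$ ($W = \left(-104\right) \left(-7\right) = 728$)
$f{\left(P,E \right)} = -154 + 728 E P$ ($f{\left(P,E \right)} = -9 + \left(728 P E - 145\right) = -9 + \left(728 E P - 145\right) = -9 + \left(-145 + 728 E P\right) = -154 + 728 E P$)
$\left(f{\left(-19,-214 \right)} - 42492\right) \left(39040 + L{\left(-125,-214 \right)}\right) = \left(\left(-154 + 728 \left(-214\right) \left(-19\right)\right) - 42492\right) \left(39040 - 125\right) = \left(\left(-154 + 2960048\right) - 42492\right) 38915 = \left(2959894 - 42492\right) 38915 = 2917402 \cdot 38915 = 113530698830$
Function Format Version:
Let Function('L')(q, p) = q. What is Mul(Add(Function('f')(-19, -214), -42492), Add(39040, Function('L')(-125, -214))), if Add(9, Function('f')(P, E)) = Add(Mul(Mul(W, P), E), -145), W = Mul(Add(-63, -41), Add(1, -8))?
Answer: 113530698830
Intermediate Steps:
W = 728 (W = Mul(-104, -7) = 728)
Function('f')(P, E) = Add(-154, Mul(728, E, P)) (Function('f')(P, E) = Add(-9, Add(Mul(Mul(728, P), E), -145)) = Add(-9, Add(Mul(728, E, P), -145)) = Add(-9, Add(-145, Mul(728, E, P))) = Add(-154, Mul(728, E, P)))
Mul(Add(Function('f')(-19, -214), -42492), Add(39040, Function('L')(-125, -214))) = Mul(Add(Add(-154, Mul(728, -214, -19)), -42492), Add(39040, -125)) = Mul(Add(Add(-154, 2960048), -42492), 38915) = Mul(Add(2959894, -42492), 38915) = Mul(2917402, 38915) = 113530698830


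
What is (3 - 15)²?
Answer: 144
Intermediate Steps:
(3 - 15)² = (-12)² = 144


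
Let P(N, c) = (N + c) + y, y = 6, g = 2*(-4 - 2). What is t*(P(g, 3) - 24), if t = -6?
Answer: 162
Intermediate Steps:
g = -12 (g = 2*(-6) = -12)
P(N, c) = 6 + N + c (P(N, c) = (N + c) + 6 = 6 + N + c)
t*(P(g, 3) - 24) = -6*((6 - 12 + 3) - 24) = -6*(-3 - 24) = -6*(-27) = 162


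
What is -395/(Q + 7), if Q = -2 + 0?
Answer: -79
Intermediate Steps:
Q = -2
-395/(Q + 7) = -395/(-2 + 7) = -395/5 = (1/5)*(-395) = -79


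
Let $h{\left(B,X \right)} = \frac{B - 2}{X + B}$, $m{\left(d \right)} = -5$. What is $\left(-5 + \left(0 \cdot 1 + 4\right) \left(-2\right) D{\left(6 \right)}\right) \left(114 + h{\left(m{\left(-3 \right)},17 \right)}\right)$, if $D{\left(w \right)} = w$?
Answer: $- \frac{72133}{12} \approx -6011.1$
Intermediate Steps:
$h{\left(B,X \right)} = \frac{-2 + B}{B + X}$
$\left(-5 + \left(0 \cdot 1 + 4\right) \left(-2\right) D{\left(6 \right)}\right) \left(114 + h{\left(m{\left(-3 \right)},17 \right)}\right) = \left(-5 + \left(0 \cdot 1 + 4\right) \left(-2\right) 6\right) \left(114 + \frac{-2 - 5}{-5 + 17}\right) = \left(-5 + \left(0 + 4\right) \left(-2\right) 6\right) \left(114 + \frac{1}{12} \left(-7\right)\right) = \left(-5 + 4 \left(-2\right) 6\right) \left(114 + \frac{1}{12} \left(-7\right)\right) = \left(-5 - 48\right) \left(114 - \frac{7}{12}\right) = \left(-5 - 48\right) \frac{1361}{12} = \left(-53\right) \frac{1361}{12} = - \frac{72133}{12}$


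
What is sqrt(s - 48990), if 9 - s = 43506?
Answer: I*sqrt(92487) ≈ 304.12*I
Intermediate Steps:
s = -43497 (s = 9 - 1*43506 = 9 - 43506 = -43497)
sqrt(s - 48990) = sqrt(-43497 - 48990) = sqrt(-92487) = I*sqrt(92487)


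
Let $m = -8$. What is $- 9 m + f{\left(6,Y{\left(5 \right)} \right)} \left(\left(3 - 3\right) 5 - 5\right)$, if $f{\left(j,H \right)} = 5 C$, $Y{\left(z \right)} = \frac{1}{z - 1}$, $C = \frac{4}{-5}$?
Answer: $92$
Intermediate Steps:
$C = - \frac{4}{5}$ ($C = 4 \left(- \frac{1}{5}\right) = - \frac{4}{5} \approx -0.8$)
$Y{\left(z \right)} = \frac{1}{-1 + z}$
$f{\left(j,H \right)} = -4$ ($f{\left(j,H \right)} = 5 \left(- \frac{4}{5}\right) = -4$)
$- 9 m + f{\left(6,Y{\left(5 \right)} \right)} \left(\left(3 - 3\right) 5 - 5\right) = \left(-9\right) \left(-8\right) - 4 \left(\left(3 - 3\right) 5 - 5\right) = 72 - 4 \left(0 \cdot 5 - 5\right) = 72 - 4 \left(0 - 5\right) = 72 - -20 = 72 + 20 = 92$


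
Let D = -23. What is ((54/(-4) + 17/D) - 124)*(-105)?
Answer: 667695/46 ≈ 14515.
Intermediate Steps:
((54/(-4) + 17/D) - 124)*(-105) = ((54/(-4) + 17/(-23)) - 124)*(-105) = ((54*(-¼) + 17*(-1/23)) - 124)*(-105) = ((-27/2 - 17/23) - 124)*(-105) = (-655/46 - 124)*(-105) = -6359/46*(-105) = 667695/46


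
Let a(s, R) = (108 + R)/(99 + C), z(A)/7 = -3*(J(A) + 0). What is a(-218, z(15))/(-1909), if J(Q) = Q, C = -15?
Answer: 3/2324 ≈ 0.0012909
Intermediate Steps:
z(A) = -21*A (z(A) = 7*(-3*(A + 0)) = 7*(-3*A) = -21*A)
a(s, R) = 9/7 + R/84 (a(s, R) = (108 + R)/(99 - 15) = (108 + R)/84 = (108 + R)*(1/84) = 9/7 + R/84)
a(-218, z(15))/(-1909) = (9/7 + (-21*15)/84)/(-1909) = (9/7 + (1/84)*(-315))*(-1/1909) = (9/7 - 15/4)*(-1/1909) = -69/28*(-1/1909) = 3/2324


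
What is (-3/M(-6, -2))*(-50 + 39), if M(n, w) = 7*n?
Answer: -11/14 ≈ -0.78571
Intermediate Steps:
(-3/M(-6, -2))*(-50 + 39) = (-3/(7*(-6)))*(-50 + 39) = -3/(-42)*(-11) = -3*(-1/42)*(-11) = (1/14)*(-11) = -11/14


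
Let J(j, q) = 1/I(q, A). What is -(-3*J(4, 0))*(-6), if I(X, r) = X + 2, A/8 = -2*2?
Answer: -9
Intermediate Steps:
A = -32 (A = 8*(-2*2) = 8*(-4) = -32)
I(X, r) = 2 + X
J(j, q) = 1/(2 + q)
-(-3*J(4, 0))*(-6) = -(-3/(2 + 0))*(-6) = -(-3/2)*(-6) = -(-3*½)*(-6) = -(-3)*(-6)/2 = -1*9 = -9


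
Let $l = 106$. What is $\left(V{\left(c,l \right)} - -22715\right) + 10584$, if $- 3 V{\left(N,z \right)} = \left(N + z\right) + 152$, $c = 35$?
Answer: $\frac{99604}{3} \approx 33201.0$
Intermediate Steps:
$V{\left(N,z \right)} = - \frac{152}{3} - \frac{N}{3} - \frac{z}{3}$ ($V{\left(N,z \right)} = - \frac{\left(N + z\right) + 152}{3} = - \frac{152 + N + z}{3} = - \frac{152}{3} - \frac{N}{3} - \frac{z}{3}$)
$\left(V{\left(c,l \right)} - -22715\right) + 10584 = \left(\left(- \frac{152}{3} - \frac{35}{3} - \frac{106}{3}\right) - -22715\right) + 10584 = \left(\left(- \frac{152}{3} - \frac{35}{3} - \frac{106}{3}\right) + 22715\right) + 10584 = \left(- \frac{293}{3} + 22715\right) + 10584 = \frac{67852}{3} + 10584 = \frac{99604}{3}$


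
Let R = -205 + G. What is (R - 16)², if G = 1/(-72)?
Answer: 253223569/5184 ≈ 48847.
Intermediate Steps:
G = -1/72 ≈ -0.013889
R = -14761/72 (R = -205 - 1/72 = -14761/72 ≈ -205.01)
(R - 16)² = (-14761/72 - 16)² = (-15913/72)² = 253223569/5184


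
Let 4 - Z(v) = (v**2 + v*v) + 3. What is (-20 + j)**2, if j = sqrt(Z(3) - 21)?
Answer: (20 - I*sqrt(38))**2 ≈ 362.0 - 246.58*I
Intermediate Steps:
Z(v) = 1 - 2*v**2 (Z(v) = 4 - ((v**2 + v*v) + 3) = 4 - ((v**2 + v**2) + 3) = 4 - (2*v**2 + 3) = 4 - (3 + 2*v**2) = 4 + (-3 - 2*v**2) = 1 - 2*v**2)
j = I*sqrt(38) (j = sqrt((1 - 2*3**2) - 21) = sqrt((1 - 2*9) - 21) = sqrt((1 - 18) - 21) = sqrt(-17 - 21) = sqrt(-38) = I*sqrt(38) ≈ 6.1644*I)
(-20 + j)**2 = (-20 + I*sqrt(38))**2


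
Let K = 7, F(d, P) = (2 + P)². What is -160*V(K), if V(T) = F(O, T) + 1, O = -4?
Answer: -13120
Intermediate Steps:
V(T) = 1 + (2 + T)² (V(T) = (2 + T)² + 1 = 1 + (2 + T)²)
-160*V(K) = -160*(1 + (2 + 7)²) = -160*(1 + 9²) = -160*(1 + 81) = -160*82 = -13120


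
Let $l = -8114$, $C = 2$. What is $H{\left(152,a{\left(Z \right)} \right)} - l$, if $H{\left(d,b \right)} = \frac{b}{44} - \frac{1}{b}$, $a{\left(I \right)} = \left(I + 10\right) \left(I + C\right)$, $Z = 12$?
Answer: $\frac{2501267}{308} \approx 8121.0$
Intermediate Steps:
$a{\left(I \right)} = \left(2 + I\right) \left(10 + I\right)$ ($a{\left(I \right)} = \left(I + 10\right) \left(I + 2\right) = \left(10 + I\right) \left(2 + I\right) = \left(2 + I\right) \left(10 + I\right)$)
$H{\left(d,b \right)} = - \frac{1}{b} + \frac{b}{44}$ ($H{\left(d,b \right)} = b \frac{1}{44} - \frac{1}{b} = \frac{b}{44} - \frac{1}{b} = - \frac{1}{b} + \frac{b}{44}$)
$H{\left(152,a{\left(Z \right)} \right)} - l = \left(- \frac{1}{20 + 12^{2} + 12 \cdot 12} + \frac{20 + 12^{2} + 12 \cdot 12}{44}\right) - -8114 = \left(- \frac{1}{20 + 144 + 144} + \frac{20 + 144 + 144}{44}\right) + 8114 = \left(- \frac{1}{308} + \frac{1}{44} \cdot 308\right) + 8114 = \left(\left(-1\right) \frac{1}{308} + 7\right) + 8114 = \left(- \frac{1}{308} + 7\right) + 8114 = \frac{2155}{308} + 8114 = \frac{2501267}{308}$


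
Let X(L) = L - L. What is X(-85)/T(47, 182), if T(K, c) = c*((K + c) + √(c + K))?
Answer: 0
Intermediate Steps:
X(L) = 0
T(K, c) = c*(K + c + √(K + c)) (T(K, c) = c*((K + c) + √(K + c)) = c*(K + c + √(K + c)))
X(-85)/T(47, 182) = 0/((182*(47 + 182 + √(47 + 182)))) = 0/((182*(47 + 182 + √229))) = 0/((182*(229 + √229))) = 0/(41678 + 182*√229) = 0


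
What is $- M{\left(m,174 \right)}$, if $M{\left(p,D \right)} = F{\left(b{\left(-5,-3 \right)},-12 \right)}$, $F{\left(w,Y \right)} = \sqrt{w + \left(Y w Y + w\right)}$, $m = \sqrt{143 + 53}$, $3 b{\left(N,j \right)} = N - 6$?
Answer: $- \frac{i \sqrt{4818}}{3} \approx - 23.137 i$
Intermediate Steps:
$b{\left(N,j \right)} = -2 + \frac{N}{3}$ ($b{\left(N,j \right)} = \frac{N - 6}{3} = \frac{-6 + N}{3} = -2 + \frac{N}{3}$)
$m = 14$ ($m = \sqrt{196} = 14$)
$F{\left(w,Y \right)} = \sqrt{2 w + w Y^{2}}$ ($F{\left(w,Y \right)} = \sqrt{w + \left(w Y^{2} + w\right)} = \sqrt{w + \left(w + w Y^{2}\right)} = \sqrt{2 w + w Y^{2}}$)
$M{\left(p,D \right)} = \frac{i \sqrt{4818}}{3}$ ($M{\left(p,D \right)} = \sqrt{\left(-2 + \frac{1}{3} \left(-5\right)\right) \left(2 + \left(-12\right)^{2}\right)} = \sqrt{\left(-2 - \frac{5}{3}\right) \left(2 + 144\right)} = \sqrt{\left(- \frac{11}{3}\right) 146} = \sqrt{- \frac{1606}{3}} = \frac{i \sqrt{4818}}{3}$)
$- M{\left(m,174 \right)} = - \frac{i \sqrt{4818}}{3}$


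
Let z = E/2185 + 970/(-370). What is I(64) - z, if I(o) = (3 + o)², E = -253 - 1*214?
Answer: 363142429/80845 ≈ 4491.8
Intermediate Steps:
E = -467 (E = -253 - 214 = -467)
z = -229224/80845 (z = -467/2185 + 970/(-370) = -467*1/2185 + 970*(-1/370) = -467/2185 - 97/37 = -229224/80845 ≈ -2.8354)
I(64) - z = (3 + 64)² - 1*(-229224/80845) = 67² + 229224/80845 = 4489 + 229224/80845 = 363142429/80845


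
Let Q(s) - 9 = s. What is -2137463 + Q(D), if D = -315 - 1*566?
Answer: -2138335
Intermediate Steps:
D = -881 (D = -315 - 566 = -881)
Q(s) = 9 + s
-2137463 + Q(D) = -2137463 + (9 - 881) = -2137463 - 872 = -2138335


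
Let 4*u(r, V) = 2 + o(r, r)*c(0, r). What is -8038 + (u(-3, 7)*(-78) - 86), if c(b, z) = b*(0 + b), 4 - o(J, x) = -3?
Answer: -8163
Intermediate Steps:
o(J, x) = 7 (o(J, x) = 4 - 1*(-3) = 4 + 3 = 7)
c(b, z) = b² (c(b, z) = b*b = b²)
u(r, V) = ½ (u(r, V) = (2 + 7*0²)/4 = (2 + 7*0)/4 = (2 + 0)/4 = (¼)*2 = ½)
-8038 + (u(-3, 7)*(-78) - 86) = -8038 + ((½)*(-78) - 86) = -8038 + (-39 - 86) = -8038 - 125 = -8163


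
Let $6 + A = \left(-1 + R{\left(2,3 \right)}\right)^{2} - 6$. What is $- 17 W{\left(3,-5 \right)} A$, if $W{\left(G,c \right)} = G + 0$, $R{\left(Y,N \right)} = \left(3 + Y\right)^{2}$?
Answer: $-28764$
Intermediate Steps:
$W{\left(G,c \right)} = G$
$A = 564$ ($A = -6 + \left(\left(-1 + \left(3 + 2\right)^{2}\right)^{2} - 6\right) = -6 - \left(6 - \left(-1 + 5^{2}\right)^{2}\right) = -6 - \left(6 - \left(-1 + 25\right)^{2}\right) = -6 - \left(6 - 24^{2}\right) = -6 + \left(576 - 6\right) = -6 + 570 = 564$)
$- 17 W{\left(3,-5 \right)} A = \left(-17\right) 3 \cdot 564 = \left(-51\right) 564 = -28764$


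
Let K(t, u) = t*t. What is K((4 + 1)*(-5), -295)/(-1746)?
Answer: -625/1746 ≈ -0.35796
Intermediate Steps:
K(t, u) = t²
K((4 + 1)*(-5), -295)/(-1746) = ((4 + 1)*(-5))²/(-1746) = (5*(-5))²*(-1/1746) = (-25)²*(-1/1746) = 625*(-1/1746) = -625/1746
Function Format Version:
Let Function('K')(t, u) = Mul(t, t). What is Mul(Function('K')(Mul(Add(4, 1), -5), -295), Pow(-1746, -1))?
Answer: Rational(-625, 1746) ≈ -0.35796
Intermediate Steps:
Function('K')(t, u) = Pow(t, 2)
Mul(Function('K')(Mul(Add(4, 1), -5), -295), Pow(-1746, -1)) = Mul(Pow(Mul(Add(4, 1), -5), 2), Pow(-1746, -1)) = Mul(Pow(Mul(5, -5), 2), Rational(-1, 1746)) = Mul(Pow(-25, 2), Rational(-1, 1746)) = Mul(625, Rational(-1, 1746)) = Rational(-625, 1746)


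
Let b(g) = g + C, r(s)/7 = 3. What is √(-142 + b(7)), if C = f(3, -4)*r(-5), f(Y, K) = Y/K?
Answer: 3*I*√67/2 ≈ 12.278*I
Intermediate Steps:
r(s) = 21 (r(s) = 7*3 = 21)
C = -63/4 (C = (3/(-4))*21 = (3*(-¼))*21 = -¾*21 = -63/4 ≈ -15.750)
b(g) = -63/4 + g (b(g) = g - 63/4 = -63/4 + g)
√(-142 + b(7)) = √(-142 + (-63/4 + 7)) = √(-142 - 35/4) = √(-603/4) = 3*I*√67/2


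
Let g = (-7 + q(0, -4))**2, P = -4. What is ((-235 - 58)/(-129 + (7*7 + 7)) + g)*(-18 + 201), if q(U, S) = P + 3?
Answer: 908595/73 ≈ 12447.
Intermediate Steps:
q(U, S) = -1 (q(U, S) = -4 + 3 = -1)
g = 64 (g = (-7 - 1)**2 = (-8)**2 = 64)
((-235 - 58)/(-129 + (7*7 + 7)) + g)*(-18 + 201) = ((-235 - 58)/(-129 + (7*7 + 7)) + 64)*(-18 + 201) = (-293/(-129 + (49 + 7)) + 64)*183 = (-293/(-129 + 56) + 64)*183 = (-293/(-73) + 64)*183 = (-293*(-1/73) + 64)*183 = (293/73 + 64)*183 = (4965/73)*183 = 908595/73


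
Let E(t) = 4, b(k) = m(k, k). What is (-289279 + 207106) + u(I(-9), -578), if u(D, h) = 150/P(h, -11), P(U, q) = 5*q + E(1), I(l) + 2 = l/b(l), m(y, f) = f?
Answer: -1396991/17 ≈ -82176.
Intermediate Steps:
b(k) = k
I(l) = -1 (I(l) = -2 + l/l = -2 + 1 = -1)
P(U, q) = 4 + 5*q (P(U, q) = 5*q + 4 = 4 + 5*q)
u(D, h) = -50/17 (u(D, h) = 150/(4 + 5*(-11)) = 150/(4 - 55) = 150/(-51) = 150*(-1/51) = -50/17)
(-289279 + 207106) + u(I(-9), -578) = (-289279 + 207106) - 50/17 = -82173 - 50/17 = -1396991/17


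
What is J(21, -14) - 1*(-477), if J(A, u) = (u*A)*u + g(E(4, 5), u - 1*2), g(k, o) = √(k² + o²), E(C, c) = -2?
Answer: 4593 + 2*√65 ≈ 4609.1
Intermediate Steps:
J(A, u) = √(4 + (-2 + u)²) + A*u² (J(A, u) = (u*A)*u + √((-2)² + (u - 1*2)²) = (A*u)*u + √(4 + (u - 2)²) = A*u² + √(4 + (-2 + u)²) = √(4 + (-2 + u)²) + A*u²)
J(21, -14) - 1*(-477) = (√(4 + (-2 - 14)²) + 21*(-14)²) - 1*(-477) = (√(4 + (-16)²) + 21*196) + 477 = (√(4 + 256) + 4116) + 477 = (√260 + 4116) + 477 = (2*√65 + 4116) + 477 = (4116 + 2*√65) + 477 = 4593 + 2*√65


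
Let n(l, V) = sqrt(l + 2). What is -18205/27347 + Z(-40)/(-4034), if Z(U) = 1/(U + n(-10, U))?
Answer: -14761096235/22173877398 + I*sqrt(2)/3243336 ≈ -0.6657 + 4.3604e-7*I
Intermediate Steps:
n(l, V) = sqrt(2 + l)
Z(U) = 1/(U + 2*I*sqrt(2)) (Z(U) = 1/(U + sqrt(2 - 10)) = 1/(U + sqrt(-8)) = 1/(U + 2*I*sqrt(2)))
-18205/27347 + Z(-40)/(-4034) = -18205/27347 + 1/(-40 + 2*I*sqrt(2)*(-4034)) = -18205*1/27347 - 1/4034/(-40 + 2*I*sqrt(2)) = -18205/27347 - 1/(4034*(-40 + 2*I*sqrt(2)))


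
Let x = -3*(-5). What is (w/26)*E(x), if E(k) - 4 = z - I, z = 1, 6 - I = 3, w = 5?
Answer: 5/13 ≈ 0.38462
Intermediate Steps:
I = 3 (I = 6 - 1*3 = 6 - 3 = 3)
x = 15
E(k) = 2 (E(k) = 4 + (1 - 1*3) = 4 + (1 - 3) = 4 - 2 = 2)
(w/26)*E(x) = (5/26)*2 = 5/13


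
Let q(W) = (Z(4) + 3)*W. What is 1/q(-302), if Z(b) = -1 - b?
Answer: 1/604 ≈ 0.0016556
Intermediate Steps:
q(W) = -2*W (q(W) = ((-1 - 1*4) + 3)*W = ((-1 - 4) + 3)*W = (-5 + 3)*W = -2*W)
1/q(-302) = 1/(-2*(-302)) = 1/604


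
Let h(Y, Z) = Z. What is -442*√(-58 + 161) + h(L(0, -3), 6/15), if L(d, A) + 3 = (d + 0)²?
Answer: ⅖ - 442*√103 ≈ -4485.4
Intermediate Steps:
L(d, A) = -3 + d² (L(d, A) = -3 + (d + 0)² = -3 + d²)
-442*√(-58 + 161) + h(L(0, -3), 6/15) = -442*√(-58 + 161) + 6/15 = -442*√103 + 6*(1/15) = -442*√103 + ⅖ = ⅖ - 442*√103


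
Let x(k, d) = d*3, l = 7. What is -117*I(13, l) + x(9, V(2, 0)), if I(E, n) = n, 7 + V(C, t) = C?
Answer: -834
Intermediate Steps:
V(C, t) = -7 + C
x(k, d) = 3*d
-117*I(13, l) + x(9, V(2, 0)) = -117*7 + 3*(-7 + 2) = -819 + 3*(-5) = -819 - 15 = -834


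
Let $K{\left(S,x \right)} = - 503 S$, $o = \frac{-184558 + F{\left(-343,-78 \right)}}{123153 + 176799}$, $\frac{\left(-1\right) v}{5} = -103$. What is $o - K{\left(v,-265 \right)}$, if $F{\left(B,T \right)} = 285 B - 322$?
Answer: $\frac{77700783205}{299952} \approx 2.5904 \cdot 10^{5}$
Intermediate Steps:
$v = 515$ ($v = \left(-5\right) \left(-103\right) = 515$)
$F{\left(B,T \right)} = -322 + 285 B$
$o = - \frac{282635}{299952}$ ($o = \frac{-184558 + \left(-322 + 285 \left(-343\right)\right)}{123153 + 176799} = \frac{-184558 - 98077}{299952} = \left(-184558 - 98077\right) \frac{1}{299952} = \left(-282635\right) \frac{1}{299952} = - \frac{282635}{299952} \approx -0.94227$)
$o - K{\left(v,-265 \right)} = - \frac{282635}{299952} - \left(-503\right) 515 = - \frac{282635}{299952} - -259045 = - \frac{282635}{299952} + 259045 = \frac{77700783205}{299952}$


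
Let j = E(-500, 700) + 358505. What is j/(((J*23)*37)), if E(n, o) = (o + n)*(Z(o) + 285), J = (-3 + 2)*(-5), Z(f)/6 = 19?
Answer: 87661/851 ≈ 103.01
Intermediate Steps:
Z(f) = 114 (Z(f) = 6*19 = 114)
J = 5 (J = -1*(-5) = 5)
E(n, o) = 399*n + 399*o (E(n, o) = (o + n)*(114 + 285) = (n + o)*399 = 399*n + 399*o)
j = 438305 (j = (399*(-500) + 399*700) + 358505 = (-199500 + 279300) + 358505 = 79800 + 358505 = 438305)
j/(((J*23)*37)) = 438305/(((5*23)*37)) = 438305/((115*37)) = 438305/4255 = 438305*(1/4255) = 87661/851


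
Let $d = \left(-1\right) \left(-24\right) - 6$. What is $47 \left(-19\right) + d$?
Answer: $-875$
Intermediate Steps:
$d = 18$ ($d = 24 - 6 = 18$)
$47 \left(-19\right) + d = 47 \left(-19\right) + 18 = -893 + 18 = -875$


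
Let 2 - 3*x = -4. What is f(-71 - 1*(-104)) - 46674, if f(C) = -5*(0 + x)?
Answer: -46684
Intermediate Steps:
x = 2 (x = ⅔ - ⅓*(-4) = ⅔ + 4/3 = 2)
f(C) = -10 (f(C) = -5*(0 + 2) = -5*2 = -10)
f(-71 - 1*(-104)) - 46674 = -10 - 46674 = -46684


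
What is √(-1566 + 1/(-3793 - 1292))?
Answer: 13*I*√26622235/1695 ≈ 39.573*I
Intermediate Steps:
√(-1566 + 1/(-3793 - 1292)) = √(-1566 + 1/(-5085)) = √(-1566 - 1/5085) = √(-7963111/5085) = 13*I*√26622235/1695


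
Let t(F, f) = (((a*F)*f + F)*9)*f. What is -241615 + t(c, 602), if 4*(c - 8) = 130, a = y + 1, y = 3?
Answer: 528362846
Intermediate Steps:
a = 4 (a = 3 + 1 = 4)
c = 81/2 (c = 8 + (¼)*130 = 8 + 65/2 = 81/2 ≈ 40.500)
t(F, f) = f*(9*F + 36*F*f) (t(F, f) = (((4*F)*f + F)*9)*f = ((4*F*f + F)*9)*f = ((F + 4*F*f)*9)*f = (9*F + 36*F*f)*f = f*(9*F + 36*F*f))
-241615 + t(c, 602) = -241615 + 9*(81/2)*602*(1 + 4*602) = -241615 + 9*(81/2)*602*(1 + 2408) = -241615 + 9*(81/2)*602*2409 = -241615 + 528604461 = 528362846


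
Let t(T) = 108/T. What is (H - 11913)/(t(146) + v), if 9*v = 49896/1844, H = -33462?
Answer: -509001625/42024 ≈ -12112.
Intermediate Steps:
v = 1386/461 (v = (49896/1844)/9 = (49896*(1/1844))/9 = (⅑)*(12474/461) = 1386/461 ≈ 3.0065)
(H - 11913)/(t(146) + v) = (-33462 - 11913)/(108/146 + 1386/461) = -45375/(108*(1/146) + 1386/461) = -45375/(54/73 + 1386/461) = -45375/126072/33653 = -45375*33653/126072 = -509001625/42024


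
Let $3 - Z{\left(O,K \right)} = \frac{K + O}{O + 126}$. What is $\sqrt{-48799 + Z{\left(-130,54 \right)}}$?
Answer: $i \sqrt{48815} \approx 220.94 i$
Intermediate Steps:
$Z{\left(O,K \right)} = 3 - \frac{K + O}{126 + O}$ ($Z{\left(O,K \right)} = 3 - \frac{K + O}{O + 126} = 3 - \frac{K + O}{126 + O}$)
$\sqrt{-48799 + Z{\left(-130,54 \right)}} = \sqrt{-48799 + \frac{378 - 54 + 2 \left(-130\right)}{126 - 130}} = \sqrt{-48799 + \frac{378 - 54 - 260}{-4}} = \sqrt{-48799 - 16} = \sqrt{-48815} = i \sqrt{48815}$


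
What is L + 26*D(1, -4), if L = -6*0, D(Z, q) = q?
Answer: -104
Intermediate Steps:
L = 0
L + 26*D(1, -4) = 0 + 26*(-4) = 0 - 104 = -104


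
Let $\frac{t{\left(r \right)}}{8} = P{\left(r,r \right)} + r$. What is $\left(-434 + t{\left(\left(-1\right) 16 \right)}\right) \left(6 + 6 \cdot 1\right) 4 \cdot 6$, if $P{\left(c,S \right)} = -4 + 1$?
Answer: $-168768$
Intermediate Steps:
$P{\left(c,S \right)} = -3$
$t{\left(r \right)} = -24 + 8 r$ ($t{\left(r \right)} = 8 \left(-3 + r\right) = -24 + 8 r$)
$\left(-434 + t{\left(\left(-1\right) 16 \right)}\right) \left(6 + 6 \cdot 1\right) 4 \cdot 6 = \left(-434 + \left(-24 + 8 \left(\left(-1\right) 16\right)\right)\right) \left(6 + 6 \cdot 1\right) 4 \cdot 6 = \left(-434 + \left(-24 + 8 \left(-16\right)\right)\right) \left(6 + 6\right) 4 \cdot 6 = \left(-434 - 152\right) 12 \cdot 4 \cdot 6 = \left(-434 - 152\right) 48 \cdot 6 = \left(-586\right) 288 = -168768$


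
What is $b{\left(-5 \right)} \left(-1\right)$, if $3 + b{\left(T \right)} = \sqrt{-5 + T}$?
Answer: $3 - i \sqrt{10} \approx 3.0 - 3.1623 i$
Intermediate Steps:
$b{\left(T \right)} = -3 + \sqrt{-5 + T}$
$b{\left(-5 \right)} \left(-1\right) = \left(-3 + \sqrt{-5 - 5}\right) \left(-1\right) = \left(-3 + \sqrt{-10}\right) \left(-1\right) = \left(-3 + i \sqrt{10}\right) \left(-1\right) = 3 - i \sqrt{10}$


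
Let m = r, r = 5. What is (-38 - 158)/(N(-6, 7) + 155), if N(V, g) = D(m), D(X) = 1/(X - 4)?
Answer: -49/39 ≈ -1.2564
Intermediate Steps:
m = 5
D(X) = 1/(-4 + X)
N(V, g) = 1 (N(V, g) = 1/(-4 + 5) = 1/1 = 1)
(-38 - 158)/(N(-6, 7) + 155) = (-38 - 158)/(1 + 155) = -196/156 = -196*1/156 = -49/39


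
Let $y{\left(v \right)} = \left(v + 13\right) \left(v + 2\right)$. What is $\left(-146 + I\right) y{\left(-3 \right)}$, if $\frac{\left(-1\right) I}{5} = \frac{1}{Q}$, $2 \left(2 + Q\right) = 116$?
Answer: $\frac{40905}{28} \approx 1460.9$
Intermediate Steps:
$Q = 56$ ($Q = -2 + \frac{1}{2} \cdot 116 = -2 + 58 = 56$)
$I = - \frac{5}{56} \approx -0.089286$
$y{\left(v \right)} = \left(2 + v\right) \left(13 + v\right)$ ($y{\left(v \right)} = \left(13 + v\right) \left(2 + v\right) = \left(2 + v\right) \left(13 + v\right)$)
$\left(-146 + I\right) y{\left(-3 \right)} = \left(-146 - \frac{5}{56}\right) \left(26 + \left(-3\right)^{2} + 15 \left(-3\right)\right) = - \frac{8181 \left(26 + 9 - 45\right)}{56} = \left(- \frac{8181}{56}\right) \left(-10\right) = \frac{40905}{28}$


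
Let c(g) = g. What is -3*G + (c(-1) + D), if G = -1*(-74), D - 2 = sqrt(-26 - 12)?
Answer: -221 + I*sqrt(38) ≈ -221.0 + 6.1644*I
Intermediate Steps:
D = 2 + I*sqrt(38) (D = 2 + sqrt(-26 - 12) = 2 + sqrt(-38) = 2 + I*sqrt(38) ≈ 2.0 + 6.1644*I)
G = 74
-3*G + (c(-1) + D) = -3*74 + (-1 + (2 + I*sqrt(38))) = -222 + (1 + I*sqrt(38)) = -221 + I*sqrt(38)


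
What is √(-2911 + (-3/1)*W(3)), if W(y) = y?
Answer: 2*I*√730 ≈ 54.037*I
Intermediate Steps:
√(-2911 + (-3/1)*W(3)) = √(-2911 - 3/1*3) = √(-2911 - 3*1*3) = √(-2911 - 3*3) = √(-2911 - 9) = √(-2920) = 2*I*√730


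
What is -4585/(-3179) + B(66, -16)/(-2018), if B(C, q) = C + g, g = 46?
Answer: 4448241/3207611 ≈ 1.3868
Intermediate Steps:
B(C, q) = 46 + C (B(C, q) = C + 46 = 46 + C)
-4585/(-3179) + B(66, -16)/(-2018) = -4585/(-3179) + (46 + 66)/(-2018) = -4585*(-1/3179) + 112*(-1/2018) = 4585/3179 - 56/1009 = 4448241/3207611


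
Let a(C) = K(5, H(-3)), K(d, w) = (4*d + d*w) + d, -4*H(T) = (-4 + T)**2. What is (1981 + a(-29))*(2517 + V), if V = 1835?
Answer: 8463552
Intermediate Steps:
H(T) = -(-4 + T)**2/4
K(d, w) = 5*d + d*w
a(C) = -145/4 (a(C) = 5*(5 - (-4 - 3)**2/4) = 5*(5 - 1/4*(-7)**2) = 5*(5 - 1/4*49) = 5*(5 - 49/4) = 5*(-29/4) = -145/4)
(1981 + a(-29))*(2517 + V) = (1981 - 145/4)*(2517 + 1835) = (7779/4)*4352 = 8463552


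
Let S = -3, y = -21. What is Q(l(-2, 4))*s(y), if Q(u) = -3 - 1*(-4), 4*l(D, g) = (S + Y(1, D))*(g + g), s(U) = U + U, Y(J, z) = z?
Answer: -42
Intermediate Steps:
s(U) = 2*U
l(D, g) = g*(-3 + D)/2 (l(D, g) = ((-3 + D)*(g + g))/4 = ((-3 + D)*(2*g))/4 = (2*g*(-3 + D))/4 = g*(-3 + D)/2)
Q(u) = 1 (Q(u) = -3 + 4 = 1)
Q(l(-2, 4))*s(y) = 1*(2*(-21)) = 1*(-42) = -42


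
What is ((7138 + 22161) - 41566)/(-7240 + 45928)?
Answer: -4089/12896 ≈ -0.31708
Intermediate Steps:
((7138 + 22161) - 41566)/(-7240 + 45928) = (29299 - 41566)/38688 = -12267*1/38688 = -4089/12896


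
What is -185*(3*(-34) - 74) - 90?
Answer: 32470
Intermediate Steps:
-185*(3*(-34) - 74) - 90 = -185*(-102 - 74) - 90 = -185*(-176) - 90 = 32560 - 90 = 32470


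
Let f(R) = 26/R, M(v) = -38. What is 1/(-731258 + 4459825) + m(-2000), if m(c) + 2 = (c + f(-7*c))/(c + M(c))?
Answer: -54183569849371/53191736822000 ≈ -1.0186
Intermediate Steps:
m(c) = -2 + (c - 26/(7*c))/(-38 + c) (m(c) = -2 + (c + 26/((-7*c)))/(c - 38) = -2 + (c + 26*(-1/(7*c)))/(-38 + c) = -2 + (c - 26/(7*c))/(-38 + c))
1/(-731258 + 4459825) + m(-2000) = 1/(-731258 + 4459825) + (-26/7 - 2000*(76 - 1*(-2000)))/((-2000)*(-38 - 2000)) = 1/3728567 - 1/2000*(-26/7 - 2000*(76 + 2000))/(-2038) = 1/3728567 - 1/2000*(-1/2038)*(-26/7 - 2000*2076) = 1/3728567 - 1/2000*(-1/2038)*(-26/7 - 4152000) = 1/3728567 - 1/2000*(-1/2038)*(-29064026/7) = 1/3728567 - 14532013/14266000 = -54183569849371/53191736822000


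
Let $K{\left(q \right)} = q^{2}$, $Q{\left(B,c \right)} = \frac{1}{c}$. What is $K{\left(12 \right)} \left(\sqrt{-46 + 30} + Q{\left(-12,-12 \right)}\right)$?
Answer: $-12 + 576 i \approx -12.0 + 576.0 i$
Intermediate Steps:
$K{\left(12 \right)} \left(\sqrt{-46 + 30} + Q{\left(-12,-12 \right)}\right) = 12^{2} \left(\sqrt{-46 + 30} + \frac{1}{-12}\right) = 144 \left(\sqrt{-16} - \frac{1}{12}\right) = 144 \left(4 i - \frac{1}{12}\right) = 144 \left(- \frac{1}{12} + 4 i\right) = -12 + 576 i$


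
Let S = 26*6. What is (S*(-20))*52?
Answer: -162240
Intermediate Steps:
S = 156
(S*(-20))*52 = (156*(-20))*52 = -3120*52 = -162240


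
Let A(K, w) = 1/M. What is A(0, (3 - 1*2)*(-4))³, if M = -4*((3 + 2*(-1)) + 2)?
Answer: -1/1728 ≈ -0.00057870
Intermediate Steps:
M = -12 (M = -4*((3 - 2) + 2) = -4*(1 + 2) = -4*3 = -12)
A(K, w) = -1/12 (A(K, w) = 1/(-12) = -1/12)
A(0, (3 - 1*2)*(-4))³ = (-1/12)³ = -1/1728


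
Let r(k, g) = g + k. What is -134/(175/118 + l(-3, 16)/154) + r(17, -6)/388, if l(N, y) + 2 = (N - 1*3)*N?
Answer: -472240703/5594572 ≈ -84.411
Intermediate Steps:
l(N, y) = -2 + N*(-3 + N) (l(N, y) = -2 + (N - 1*3)*N = -2 + (N - 3)*N = -2 + (-3 + N)*N = -2 + N*(-3 + N))
-134/(175/118 + l(-3, 16)/154) + r(17, -6)/388 = -134/(175/118 + (-2 + (-3)**2 - 3*(-3))/154) + (-6 + 17)/388 = -134/(175*(1/118) + (-2 + 9 + 9)*(1/154)) + 11*(1/388) = -134/(175/118 + 16*(1/154)) + 11/388 = -134/(175/118 + 8/77) + 11/388 = -134/14419/9086 + 11/388 = -134*9086/14419 + 11/388 = -1217524/14419 + 11/388 = -472240703/5594572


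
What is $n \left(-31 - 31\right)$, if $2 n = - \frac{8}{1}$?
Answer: $248$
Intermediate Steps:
$n = -4$ ($n = \frac{\left(-8\right) 1^{-1}}{2} = \frac{\left(-8\right) 1}{2} = \frac{1}{2} \left(-8\right) = -4$)
$n \left(-31 - 31\right) = - 4 \left(-31 - 31\right) = \left(-4\right) \left(-62\right) = 248$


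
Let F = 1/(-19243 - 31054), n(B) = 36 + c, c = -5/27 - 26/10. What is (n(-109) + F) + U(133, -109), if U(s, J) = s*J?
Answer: -98210475602/6790095 ≈ -14464.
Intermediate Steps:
c = -376/135 (c = -5*1/27 - 26*1/10 = -5/27 - 13/5 = -376/135 ≈ -2.7852)
U(s, J) = J*s
n(B) = 4484/135 (n(B) = 36 - 376/135 = 4484/135)
F = -1/50297 (F = 1/(-50297) = -1/50297 ≈ -1.9882e-5)
(n(-109) + F) + U(133, -109) = (4484/135 - 1/50297) - 109*133 = 225531613/6790095 - 14497 = -98210475602/6790095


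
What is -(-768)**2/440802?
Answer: -32768/24489 ≈ -1.3381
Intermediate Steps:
-(-768)**2/440802 = -589824/440802 = -1*32768/24489 = -32768/24489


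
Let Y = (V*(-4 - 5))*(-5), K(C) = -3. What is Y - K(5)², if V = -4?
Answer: -189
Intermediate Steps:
Y = -180 (Y = -4*(-4 - 5)*(-5) = -4*(-9)*(-5) = 36*(-5) = -180)
Y - K(5)² = -180 - 1*(-3)² = -180 - 1*9 = -180 - 9 = -189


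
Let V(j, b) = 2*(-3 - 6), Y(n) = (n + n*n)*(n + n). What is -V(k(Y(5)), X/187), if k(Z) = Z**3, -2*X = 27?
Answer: 18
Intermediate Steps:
X = -27/2 (X = -1/2*27 = -27/2 ≈ -13.500)
Y(n) = 2*n*(n + n**2) (Y(n) = (n + n**2)*(2*n) = 2*n*(n + n**2))
V(j, b) = -18 (V(j, b) = 2*(-9) = -18)
-V(k(Y(5)), X/187) = -1*(-18) = 18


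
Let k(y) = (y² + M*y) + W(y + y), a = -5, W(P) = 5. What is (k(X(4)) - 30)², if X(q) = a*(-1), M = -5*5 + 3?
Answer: 12100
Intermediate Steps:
M = -22 (M = -25 + 3 = -22)
X(q) = 5 (X(q) = -5*(-1) = 5)
k(y) = 5 + y² - 22*y (k(y) = (y² - 22*y) + 5 = 5 + y² - 22*y)
(k(X(4)) - 30)² = ((5 + 5² - 22*5) - 30)² = ((5 + 25 - 110) - 30)² = (-80 - 30)² = (-110)² = 12100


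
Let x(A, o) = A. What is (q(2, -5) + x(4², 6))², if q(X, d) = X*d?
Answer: 36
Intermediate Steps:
(q(2, -5) + x(4², 6))² = (2*(-5) + 4²)² = (-10 + 16)² = 6² = 36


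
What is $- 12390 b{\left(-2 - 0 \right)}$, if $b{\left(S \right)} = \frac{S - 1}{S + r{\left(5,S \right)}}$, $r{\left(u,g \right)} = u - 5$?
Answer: $-18585$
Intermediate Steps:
$r{\left(u,g \right)} = -5 + u$
$b{\left(S \right)} = \frac{-1 + S}{S}$ ($b{\left(S \right)} = \frac{S - 1}{S + \left(-5 + 5\right)} = \frac{-1 + S}{S + 0} = \frac{-1 + S}{S}$)
$- 12390 b{\left(-2 - 0 \right)} = - 12390 \frac{-1 - 2}{-2 - 0} = - 12390 \frac{-1 + \left(-2 + 0\right)}{-2 + 0} = - 12390 \frac{-1 - 2}{-2} = - 12390 \left(\left(- \frac{1}{2}\right) \left(-3\right)\right) = \left(-12390\right) \frac{3}{2} = -18585$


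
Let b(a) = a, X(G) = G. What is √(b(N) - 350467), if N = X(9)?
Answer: I*√350458 ≈ 592.0*I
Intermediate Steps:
N = 9
√(b(N) - 350467) = √(9 - 350467) = √(-350458) = I*√350458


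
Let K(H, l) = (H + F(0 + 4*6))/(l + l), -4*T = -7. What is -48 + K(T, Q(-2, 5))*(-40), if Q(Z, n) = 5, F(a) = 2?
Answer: -63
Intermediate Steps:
T = 7/4 (T = -¼*(-7) = 7/4 ≈ 1.7500)
K(H, l) = (2 + H)/(2*l) (K(H, l) = (H + 2)/(l + l) = (2 + H)/((2*l)) = (2 + H)*(1/(2*l)) = (2 + H)/(2*l))
-48 + K(T, Q(-2, 5))*(-40) = -48 + ((½)*(2 + 7/4)/5)*(-40) = -48 + ((½)*(⅕)*(15/4))*(-40) = -48 + (3/8)*(-40) = -48 - 15 = -63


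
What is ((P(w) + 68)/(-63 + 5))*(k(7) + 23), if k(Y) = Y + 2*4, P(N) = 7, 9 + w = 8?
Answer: -1425/29 ≈ -49.138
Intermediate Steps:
w = -1 (w = -9 + 8 = -1)
k(Y) = 8 + Y (k(Y) = Y + 8 = 8 + Y)
((P(w) + 68)/(-63 + 5))*(k(7) + 23) = ((7 + 68)/(-63 + 5))*((8 + 7) + 23) = (75/(-58))*(15 + 23) = (75*(-1/58))*38 = -75/58*38 = -1425/29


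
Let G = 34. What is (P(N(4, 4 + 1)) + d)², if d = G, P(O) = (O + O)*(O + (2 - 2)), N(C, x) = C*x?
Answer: 695556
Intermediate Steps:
P(O) = 2*O² (P(O) = (2*O)*(O + 0) = (2*O)*O = 2*O²)
d = 34
(P(N(4, 4 + 1)) + d)² = (2*(4*(4 + 1))² + 34)² = (2*(4*5)² + 34)² = (2*20² + 34)² = (2*400 + 34)² = (800 + 34)² = 834² = 695556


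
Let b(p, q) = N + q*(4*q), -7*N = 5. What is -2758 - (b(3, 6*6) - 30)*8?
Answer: -307890/7 ≈ -43984.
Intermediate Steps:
N = -5/7 (N = -1/7*5 = -5/7 ≈ -0.71429)
b(p, q) = -5/7 + 4*q**2 (b(p, q) = -5/7 + q*(4*q) = -5/7 + 4*q**2)
-2758 - (b(3, 6*6) - 30)*8 = -2758 - ((-5/7 + 4*(6*6)**2) - 30)*8 = -2758 - ((-5/7 + 4*36**2) - 30)*8 = -2758 - ((-5/7 + 4*1296) - 30)*8 = -2758 - ((-5/7 + 5184) - 30)*8 = -2758 - (36283/7 - 30)*8 = -2758 - 36073*8/7 = -2758 - 1*288584/7 = -2758 - 288584/7 = -307890/7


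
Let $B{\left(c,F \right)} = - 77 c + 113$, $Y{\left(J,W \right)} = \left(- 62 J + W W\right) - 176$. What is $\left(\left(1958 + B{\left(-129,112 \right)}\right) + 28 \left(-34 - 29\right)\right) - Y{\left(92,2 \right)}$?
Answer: $16116$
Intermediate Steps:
$Y{\left(J,W \right)} = -176 + W^{2} - 62 J$ ($Y{\left(J,W \right)} = \left(- 62 J + W^{2}\right) - 176 = \left(W^{2} - 62 J\right) - 176 = -176 + W^{2} - 62 J$)
$B{\left(c,F \right)} = 113 - 77 c$
$\left(\left(1958 + B{\left(-129,112 \right)}\right) + 28 \left(-34 - 29\right)\right) - Y{\left(92,2 \right)} = \left(\left(1958 + \left(113 - -9933\right)\right) + 28 \left(-34 - 29\right)\right) - \left(-176 + 2^{2} - 5704\right) = \left(\left(1958 + \left(113 + 9933\right)\right) + 28 \left(-63\right)\right) - \left(-176 + 4 - 5704\right) = \left(\left(1958 + 10046\right) - 1764\right) - -5876 = \left(12004 - 1764\right) + 5876 = 10240 + 5876 = 16116$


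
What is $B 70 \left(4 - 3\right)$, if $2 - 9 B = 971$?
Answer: $- \frac{22610}{3} \approx -7536.7$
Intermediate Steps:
$B = - \frac{323}{3}$ ($B = \frac{2}{9} - \frac{971}{9} = - \frac{323}{3} \approx -107.67$)
$B 70 \left(4 - 3\right) = - \frac{323 \cdot 70 \left(4 - 3\right)}{3} = - \frac{323 \cdot 70 \cdot 1}{3} = \left(- \frac{323}{3}\right) 70 = - \frac{22610}{3}$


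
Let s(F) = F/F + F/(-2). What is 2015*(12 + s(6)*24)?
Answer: -72540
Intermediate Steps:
s(F) = 1 - F/2 (s(F) = 1 + F*(-1/2) = 1 - F/2)
2015*(12 + s(6)*24) = 2015*(12 + (1 - 1/2*6)*24) = 2015*(12 + (1 - 3)*24) = 2015*(12 - 2*24) = 2015*(12 - 48) = 2015*(-36) = -72540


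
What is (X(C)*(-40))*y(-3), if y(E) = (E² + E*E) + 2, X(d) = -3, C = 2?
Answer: 2400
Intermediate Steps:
y(E) = 2 + 2*E² (y(E) = (E² + E²) + 2 = 2*E² + 2 = 2 + 2*E²)
(X(C)*(-40))*y(-3) = (-3*(-40))*(2 + 2*(-3)²) = 120*(2 + 2*9) = 120*(2 + 18) = 120*20 = 2400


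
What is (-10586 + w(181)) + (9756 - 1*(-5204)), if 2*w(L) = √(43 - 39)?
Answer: 4375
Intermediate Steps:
w(L) = 1 (w(L) = √(43 - 39)/2 = √4/2 = (½)*2 = 1)
(-10586 + w(181)) + (9756 - 1*(-5204)) = (-10586 + 1) + (9756 - 1*(-5204)) = -10585 + (9756 + 5204) = -10585 + 14960 = 4375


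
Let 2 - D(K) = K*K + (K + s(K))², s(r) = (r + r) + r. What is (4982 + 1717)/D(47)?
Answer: -2233/12517 ≈ -0.17840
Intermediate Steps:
s(r) = 3*r (s(r) = 2*r + r = 3*r)
D(K) = 2 - 17*K² (D(K) = 2 - (K*K + (K + 3*K)²) = 2 - (K² + (4*K)²) = 2 - (K² + 16*K²) = 2 - 17*K²)
(4982 + 1717)/D(47) = (4982 + 1717)/(2 - 17*47²) = 6699/(2 - 17*2209) = 6699/(2 - 37553) = 6699/(-37551) = 6699*(-1/37551) = -2233/12517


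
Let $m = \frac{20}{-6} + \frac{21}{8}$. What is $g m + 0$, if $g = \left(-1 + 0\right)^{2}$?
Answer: $- \frac{17}{24} \approx -0.70833$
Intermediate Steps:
$g = 1$ ($g = \left(-1\right)^{2} = 1$)
$m = - \frac{17}{24}$ ($m = 20 \left(- \frac{1}{6}\right) + 21 \cdot \frac{1}{8} = - \frac{10}{3} + \frac{21}{8} = - \frac{17}{24} \approx -0.70833$)
$g m + 0 = 1 \left(- \frac{17}{24}\right) + 0 = - \frac{17}{24} + 0 = - \frac{17}{24}$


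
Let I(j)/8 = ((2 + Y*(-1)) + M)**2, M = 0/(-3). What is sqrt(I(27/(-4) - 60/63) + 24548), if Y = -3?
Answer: 2*sqrt(6187) ≈ 157.31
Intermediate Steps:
M = 0 (M = 0*(-1/3) = 0)
I(j) = 200 (I(j) = 8*((2 - 3*(-1)) + 0)**2 = 8*((2 + 3) + 0)**2 = 8*(5 + 0)**2 = 8*5**2 = 8*25 = 200)
sqrt(I(27/(-4) - 60/63) + 24548) = sqrt(200 + 24548) = sqrt(24748) = 2*sqrt(6187)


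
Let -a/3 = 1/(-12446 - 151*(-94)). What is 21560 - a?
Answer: 37686883/1748 ≈ 21560.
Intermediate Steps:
a = -3/1748 (a = -3/(-12446 - 151*(-94)) = -3/(-12446 + 14194) = -3/1748 ≈ -0.0017162)
21560 - a = 21560 - 1*(-3/1748) = 21560 + 3/1748 = 37686883/1748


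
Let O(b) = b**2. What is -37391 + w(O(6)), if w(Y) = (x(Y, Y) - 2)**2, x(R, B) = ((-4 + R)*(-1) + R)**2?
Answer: -37195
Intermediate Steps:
x(R, B) = 16 (x(R, B) = ((4 - R) + R)**2 = 4**2 = 16)
w(Y) = 196 (w(Y) = (16 - 2)**2 = 14**2 = 196)
-37391 + w(O(6)) = -37391 + 196 = -37195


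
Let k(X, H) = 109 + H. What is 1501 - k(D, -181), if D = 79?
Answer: 1573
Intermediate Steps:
1501 - k(D, -181) = 1501 - (109 - 181) = 1501 - 1*(-72) = 1501 + 72 = 1573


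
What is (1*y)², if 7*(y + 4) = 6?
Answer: 484/49 ≈ 9.8775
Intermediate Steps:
y = -22/7 (y = -4 + (⅐)*6 = -4 + 6/7 = -22/7 ≈ -3.1429)
(1*y)² = (1*(-22/7))² = (-22/7)² = 484/49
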